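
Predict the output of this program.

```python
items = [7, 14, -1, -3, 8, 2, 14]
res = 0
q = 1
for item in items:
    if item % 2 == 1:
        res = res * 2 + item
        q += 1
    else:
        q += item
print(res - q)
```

item=7: odd, res = 0*2+7 = 7; q=2
item=14: not odd; q=16
item=-1: odd, res = 7*2+(-1) = 13; q=17
item=-3: odd, res = 13*2+(-3) = 23; q=18
item=8: not odd; q=26
item=2: not odd; q=28
item=14: not odd; q=42
res-q = 23-42 = -19

-19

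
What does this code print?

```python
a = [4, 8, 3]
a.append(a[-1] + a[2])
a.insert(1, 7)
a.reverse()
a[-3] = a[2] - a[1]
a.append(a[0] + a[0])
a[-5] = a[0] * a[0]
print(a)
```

[6, 36, 5, 7, 4, 12]

append a[-1]+a[2] = 3+3 = 6 → [4, 8, 3, 6]
insert 7 at 1 → [4, 7, 8, 3, 6]
reverse → [6, 3, 8, 7, 4]
a[-3] = a[2]-a[1] = 8-3 = 5 → [6, 3, 5, 7, 4]
append a[0]+a[0] = 6+6 = 12 → [6, 3, 5, 7, 4, 12]
a[-5] = a[0]*a[0] = 6*6 = 36 → [6, 36, 5, 7, 4, 12]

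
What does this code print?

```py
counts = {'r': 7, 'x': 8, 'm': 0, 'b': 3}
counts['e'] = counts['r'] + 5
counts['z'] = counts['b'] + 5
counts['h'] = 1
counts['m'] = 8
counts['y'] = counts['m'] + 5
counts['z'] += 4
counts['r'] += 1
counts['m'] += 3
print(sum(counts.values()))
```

counts['e'] = counts['r']+5 = 12 → {'r': 7, 'x': 8, 'm': 0, 'b': 3, 'e': 12}
counts['z'] = counts['b']+5 = 8 → {'r': 7, 'x': 8, 'm': 0, 'b': 3, 'e': 12, 'z': 8}
counts['h'] = 1 → {'r': 7, 'x': 8, 'm': 0, 'b': 3, 'e': 12, 'z': 8, 'h': 1}
counts['m'] = 8 → {'r': 7, 'x': 8, 'm': 8, 'b': 3, 'e': 12, 'z': 8, 'h': 1}
counts['y'] = counts['m']+5 = 13 → {'r': 7, 'x': 8, 'm': 8, 'b': 3, 'e': 12, 'z': 8, 'h': 1, 'y': 13}
counts['z'] = 8+4 = 12 → {'r': 7, 'x': 8, 'm': 8, 'b': 3, 'e': 12, 'z': 12, 'h': 1, 'y': 13}
counts['r'] = 7+1 = 8 → {'r': 8, 'x': 8, 'm': 8, 'b': 3, 'e': 12, 'z': 12, 'h': 1, 'y': 13}
counts['m'] = 8+3 = 11 → {'r': 8, 'x': 8, 'm': 11, 'b': 3, 'e': 12, 'z': 12, 'h': 1, 'y': 13}
sum of values = 68

68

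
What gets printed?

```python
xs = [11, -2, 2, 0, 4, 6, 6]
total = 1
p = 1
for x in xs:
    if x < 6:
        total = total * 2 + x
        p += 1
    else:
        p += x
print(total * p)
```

336

x=11: not <6; p=12
x=-2: <6, total = 1*2+(-2) = 0; p=13
x=2: <6, total = 0*2+2 = 2; p=14
x=0: <6, total = 2*2+0 = 4; p=15
x=4: <6, total = 4*2+4 = 12; p=16
x=6: not <6; p=22
x=6: not <6; p=28
total*p = 12*28 = 336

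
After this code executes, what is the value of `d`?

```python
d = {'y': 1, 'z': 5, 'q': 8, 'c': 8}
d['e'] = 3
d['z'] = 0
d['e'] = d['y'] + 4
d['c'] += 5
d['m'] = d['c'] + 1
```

{'y': 1, 'z': 0, 'q': 8, 'c': 13, 'e': 5, 'm': 14}

d['e'] = 3 → {'y': 1, 'z': 5, 'q': 8, 'c': 8, 'e': 3}
d['z'] = 0 → {'y': 1, 'z': 0, 'q': 8, 'c': 8, 'e': 3}
d['e'] = d['y']+4 = 5 → {'y': 1, 'z': 0, 'q': 8, 'c': 8, 'e': 5}
d['c'] = 8+5 = 13 → {'y': 1, 'z': 0, 'q': 8, 'c': 13, 'e': 5}
d['m'] = d['c']+1 = 14 → {'y': 1, 'z': 0, 'q': 8, 'c': 13, 'e': 5, 'm': 14}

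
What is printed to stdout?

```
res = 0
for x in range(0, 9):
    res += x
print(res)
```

x=0: res = 0+0 = 0
x=1: res = 0+1 = 1
x=2: res = 1+2 = 3
x=3: res = 3+3 = 6
x=4: res = 6+4 = 10
x=5: res = 10+5 = 15
x=6: res = 15+6 = 21
x=7: res = 21+7 = 28
x=8: res = 28+8 = 36

36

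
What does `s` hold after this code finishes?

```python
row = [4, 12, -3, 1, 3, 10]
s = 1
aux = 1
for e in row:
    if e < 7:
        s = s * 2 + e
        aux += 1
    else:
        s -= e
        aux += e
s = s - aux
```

-92

e=4: <7, s = 1*2+4 = 6; aux=2
e=12: not <7, s = 6-12 = -6; aux=14
e=-3: <7, s = (-6)*2+(-3) = -15; aux=15
e=1: <7, s = (-15)*2+1 = -29; aux=16
e=3: <7, s = (-29)*2+3 = -55; aux=17
e=10: not <7, s = (-55)-10 = -65; aux=27
s-aux = (-65)-27 = -92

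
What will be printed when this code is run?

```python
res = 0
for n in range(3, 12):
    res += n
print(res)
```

63

n=3: res = 0+3 = 3
n=4: res = 3+4 = 7
n=5: res = 7+5 = 12
n=6: res = 12+6 = 18
n=7: res = 18+7 = 25
n=8: res = 25+8 = 33
n=9: res = 33+9 = 42
n=10: res = 42+10 = 52
n=11: res = 52+11 = 63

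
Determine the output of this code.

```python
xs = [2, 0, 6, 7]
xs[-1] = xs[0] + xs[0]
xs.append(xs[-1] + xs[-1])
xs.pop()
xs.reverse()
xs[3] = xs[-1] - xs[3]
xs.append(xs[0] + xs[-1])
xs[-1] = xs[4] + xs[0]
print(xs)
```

xs[-1] = xs[0]+xs[0] = 2+2 = 4 → [2, 0, 6, 4]
append xs[-1]+xs[-1] = 4+4 = 8 → [2, 0, 6, 4, 8]
pop() removes 8 → [2, 0, 6, 4]
reverse → [4, 6, 0, 2]
xs[3] = xs[-1]-xs[3] = 2-2 = 0 → [4, 6, 0, 0]
append xs[0]+xs[-1] = 4+0 = 4 → [4, 6, 0, 0, 4]
xs[-1] = xs[4]+xs[0] = 4+4 = 8 → [4, 6, 0, 0, 8]

[4, 6, 0, 0, 8]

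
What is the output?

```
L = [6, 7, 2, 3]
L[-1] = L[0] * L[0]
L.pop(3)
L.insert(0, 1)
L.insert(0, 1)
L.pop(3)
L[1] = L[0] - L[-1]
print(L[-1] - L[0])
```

L[-1] = L[0]*L[0] = 6*6 = 36 → [6, 7, 2, 36]
pop(3) removes 36 → [6, 7, 2]
insert 1 at 0 → [1, 6, 7, 2]
insert 1 at 0 → [1, 1, 6, 7, 2]
pop(3) removes 7 → [1, 1, 6, 2]
L[1] = L[0]-L[-1] = 1-2 = -1 → [1, -1, 6, 2]
L[-1]-L[0] = 2-1 = 1

1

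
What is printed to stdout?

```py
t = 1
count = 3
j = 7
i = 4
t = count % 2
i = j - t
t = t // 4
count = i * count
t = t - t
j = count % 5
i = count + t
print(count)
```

t = 3%2 = 1
i = 7-1 = 6
t = 1//4 = 0
count = 6*3 = 18
t = 0-0 = 0
j = 18%5 = 3
i = 18+0 = 18

18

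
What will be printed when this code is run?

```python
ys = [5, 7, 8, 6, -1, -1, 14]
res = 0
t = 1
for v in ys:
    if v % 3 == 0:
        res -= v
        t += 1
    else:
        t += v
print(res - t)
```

-40

v=5: not %3==0; t=6
v=7: not %3==0; t=13
v=8: not %3==0; t=21
v=6: %3==0, res = 0-6 = -6; t=22
v=-1: not %3==0; t=21
v=-1: not %3==0; t=20
v=14: not %3==0; t=34
res-t = (-6)-34 = -40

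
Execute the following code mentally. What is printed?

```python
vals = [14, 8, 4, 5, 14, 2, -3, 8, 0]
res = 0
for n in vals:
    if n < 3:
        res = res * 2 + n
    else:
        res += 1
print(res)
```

44

n=14: not <3, res = 0+1 = 1
n=8: not <3, res = 1+1 = 2
n=4: not <3, res = 2+1 = 3
n=5: not <3, res = 3+1 = 4
n=14: not <3, res = 4+1 = 5
n=2: <3, res = 5*2+2 = 12
n=-3: <3, res = 12*2+(-3) = 21
n=8: not <3, res = 21+1 = 22
n=0: <3, res = 22*2+0 = 44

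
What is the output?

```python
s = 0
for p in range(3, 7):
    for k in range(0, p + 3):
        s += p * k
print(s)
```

p=3,k=0: s = 0+0 = 0
p=3,k=1: s = 0+3 = 3
p=3,k=2: s = 3+6 = 9
p=3,k=3: s = 9+9 = 18
p=3,k=4: s = 18+12 = 30
p=3,k=5: s = 30+15 = 45
p=4,k=0: s = 45+0 = 45
p=4,k=1: s = 45+4 = 49
p=4,k=2: s = 49+8 = 57
p=4,k=3: s = 57+12 = 69
p=4,k=4: s = 69+16 = 85
p=4,k=5: s = 85+20 = 105
p=4,k=6: s = 105+24 = 129
p=5,k=0: s = 129+0 = 129
p=5,k=1: s = 129+5 = 134
p=5,k=2: s = 134+10 = 144
p=5,k=3: s = 144+15 = 159
p=5,k=4: s = 159+20 = 179
p=5,k=5: s = 179+25 = 204
p=5,k=6: s = 204+30 = 234
p=5,k=7: s = 234+35 = 269
p=6,k=0: s = 269+0 = 269
p=6,k=1: s = 269+6 = 275
p=6,k=2: s = 275+12 = 287
p=6,k=3: s = 287+18 = 305
p=6,k=4: s = 305+24 = 329
p=6,k=5: s = 329+30 = 359
p=6,k=6: s = 359+36 = 395
p=6,k=7: s = 395+42 = 437
p=6,k=8: s = 437+48 = 485

485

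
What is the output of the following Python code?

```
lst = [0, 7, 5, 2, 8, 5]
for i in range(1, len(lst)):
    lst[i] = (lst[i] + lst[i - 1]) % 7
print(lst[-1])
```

i=1: lst[1] = (7+0)%7 = 0 → [0, 0, 5, 2, 8, 5]
i=2: lst[2] = (5+0)%7 = 5 → [0, 0, 5, 2, 8, 5]
i=3: lst[3] = (2+5)%7 = 0 → [0, 0, 5, 0, 8, 5]
i=4: lst[4] = (8+0)%7 = 1 → [0, 0, 5, 0, 1, 5]
i=5: lst[5] = (5+1)%7 = 6 → [0, 0, 5, 0, 1, 6]

6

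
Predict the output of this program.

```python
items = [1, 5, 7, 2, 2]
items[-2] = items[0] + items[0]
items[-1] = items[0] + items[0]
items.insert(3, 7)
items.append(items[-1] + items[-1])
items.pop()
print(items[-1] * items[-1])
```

items[-2] = items[0]+items[0] = 1+1 = 2 → [1, 5, 7, 2, 2]
items[-1] = items[0]+items[0] = 1+1 = 2 → [1, 5, 7, 2, 2]
insert 7 at 3 → [1, 5, 7, 7, 2, 2]
append items[-1]+items[-1] = 2+2 = 4 → [1, 5, 7, 7, 2, 2, 4]
pop() removes 4 → [1, 5, 7, 7, 2, 2]
items[-1]*items[-1] = 2*2 = 4

4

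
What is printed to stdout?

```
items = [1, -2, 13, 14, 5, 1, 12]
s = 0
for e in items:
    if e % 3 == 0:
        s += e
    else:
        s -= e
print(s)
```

e=1: not %3==0, s = 0-1 = -1
e=-2: not %3==0, s = (-1)-(-2) = 1
e=13: not %3==0, s = 1-13 = -12
e=14: not %3==0, s = (-12)-14 = -26
e=5: not %3==0, s = (-26)-5 = -31
e=1: not %3==0, s = (-31)-1 = -32
e=12: %3==0, s = (-32)+12 = -20

-20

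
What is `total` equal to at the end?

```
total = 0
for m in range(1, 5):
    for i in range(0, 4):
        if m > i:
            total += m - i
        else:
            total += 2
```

m=1,i=0: 1>0, total = 0+1 = 1
m=1,i=1: not 1>1, total = 1+2 = 3
m=1,i=2: not 1>2, total = 3+2 = 5
m=1,i=3: not 1>3, total = 5+2 = 7
m=2,i=0: 2>0, total = 7+2 = 9
m=2,i=1: 2>1, total = 9+1 = 10
m=2,i=2: not 2>2, total = 10+2 = 12
m=2,i=3: not 2>3, total = 12+2 = 14
m=3,i=0: 3>0, total = 14+3 = 17
m=3,i=1: 3>1, total = 17+2 = 19
m=3,i=2: 3>2, total = 19+1 = 20
m=3,i=3: not 3>3, total = 20+2 = 22
m=4,i=0: 4>0, total = 22+4 = 26
m=4,i=1: 4>1, total = 26+3 = 29
m=4,i=2: 4>2, total = 29+2 = 31
m=4,i=3: 4>3, total = 31+1 = 32

32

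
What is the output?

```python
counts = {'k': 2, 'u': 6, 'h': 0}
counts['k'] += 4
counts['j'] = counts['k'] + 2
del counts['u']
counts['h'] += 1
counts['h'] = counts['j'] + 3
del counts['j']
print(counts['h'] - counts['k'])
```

counts['k'] = 2+4 = 6 → {'k': 6, 'u': 6, 'h': 0}
counts['j'] = counts['k']+2 = 8 → {'k': 6, 'u': 6, 'h': 0, 'j': 8}
del 'u' → {'k': 6, 'h': 0, 'j': 8}
counts['h'] = 0+1 = 1 → {'k': 6, 'h': 1, 'j': 8}
counts['h'] = counts['j']+3 = 11 → {'k': 6, 'h': 11, 'j': 8}
del 'j' → {'k': 6, 'h': 11}
counts['h']-counts['k'] = 11-6 = 5

5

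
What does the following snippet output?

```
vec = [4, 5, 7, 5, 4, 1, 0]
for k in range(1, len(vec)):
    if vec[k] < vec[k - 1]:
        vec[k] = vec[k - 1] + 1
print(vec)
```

k=1: 5>=4, unchanged → [4, 5, 7, 5, 4, 1, 0]
k=2: 7>=5, unchanged → [4, 5, 7, 5, 4, 1, 0]
k=3: 5<7, vec[3] = 7+1 = 8 → [4, 5, 7, 8, 4, 1, 0]
k=4: 4<8, vec[4] = 8+1 = 9 → [4, 5, 7, 8, 9, 1, 0]
k=5: 1<9, vec[5] = 9+1 = 10 → [4, 5, 7, 8, 9, 10, 0]
k=6: 0<10, vec[6] = 10+1 = 11 → [4, 5, 7, 8, 9, 10, 11]

[4, 5, 7, 8, 9, 10, 11]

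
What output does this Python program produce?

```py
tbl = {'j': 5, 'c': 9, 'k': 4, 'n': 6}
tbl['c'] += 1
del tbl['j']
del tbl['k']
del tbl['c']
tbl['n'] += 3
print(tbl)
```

{'n': 9}

tbl['c'] = 9+1 = 10 → {'j': 5, 'c': 10, 'k': 4, 'n': 6}
del 'j' → {'c': 10, 'k': 4, 'n': 6}
del 'k' → {'c': 10, 'n': 6}
del 'c' → {'n': 6}
tbl['n'] = 6+3 = 9 → {'n': 9}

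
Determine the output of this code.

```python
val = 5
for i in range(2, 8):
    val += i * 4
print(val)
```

i=2: val = 5+2*4 = 13
i=3: val = 13+3*4 = 25
i=4: val = 25+4*4 = 41
i=5: val = 41+5*4 = 61
i=6: val = 61+6*4 = 85
i=7: val = 85+7*4 = 113

113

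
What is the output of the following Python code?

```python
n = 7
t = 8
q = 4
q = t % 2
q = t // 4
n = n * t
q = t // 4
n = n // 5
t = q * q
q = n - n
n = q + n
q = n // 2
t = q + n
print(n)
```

11

q = 8%2 = 0
q = 8//4 = 2
n = 7*8 = 56
q = 8//4 = 2
n = 56//5 = 11
t = 2*2 = 4
q = 11-11 = 0
n = 0+11 = 11
q = 11//2 = 5
t = 5+11 = 16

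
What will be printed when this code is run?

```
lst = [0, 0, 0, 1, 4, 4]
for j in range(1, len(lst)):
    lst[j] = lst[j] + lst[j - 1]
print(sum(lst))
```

j=1: lst[1] = 0+0 = 0 → [0, 0, 0, 1, 4, 4]
j=2: lst[2] = 0+0 = 0 → [0, 0, 0, 1, 4, 4]
j=3: lst[3] = 1+0 = 1 → [0, 0, 0, 1, 4, 4]
j=4: lst[4] = 4+1 = 5 → [0, 0, 0, 1, 5, 4]
j=5: lst[5] = 4+5 = 9 → [0, 0, 0, 1, 5, 9]
sum = 15

15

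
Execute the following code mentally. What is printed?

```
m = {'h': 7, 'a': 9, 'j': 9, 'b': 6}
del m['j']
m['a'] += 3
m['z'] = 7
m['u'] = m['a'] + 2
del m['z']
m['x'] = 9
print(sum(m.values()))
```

48

del 'j' → {'h': 7, 'a': 9, 'b': 6}
m['a'] = 9+3 = 12 → {'h': 7, 'a': 12, 'b': 6}
m['z'] = 7 → {'h': 7, 'a': 12, 'b': 6, 'z': 7}
m['u'] = m['a']+2 = 14 → {'h': 7, 'a': 12, 'b': 6, 'z': 7, 'u': 14}
del 'z' → {'h': 7, 'a': 12, 'b': 6, 'u': 14}
m['x'] = 9 → {'h': 7, 'a': 12, 'b': 6, 'u': 14, 'x': 9}
sum of values = 48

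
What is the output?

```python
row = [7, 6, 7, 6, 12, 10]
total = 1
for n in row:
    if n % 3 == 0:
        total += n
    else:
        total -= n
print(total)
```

n=7: not %3==0, total = 1-7 = -6
n=6: %3==0, total = (-6)+6 = 0
n=7: not %3==0, total = 0-7 = -7
n=6: %3==0, total = (-7)+6 = -1
n=12: %3==0, total = (-1)+12 = 11
n=10: not %3==0, total = 11-10 = 1

1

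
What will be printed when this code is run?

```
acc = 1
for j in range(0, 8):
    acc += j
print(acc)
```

j=0: acc = 1+0 = 1
j=1: acc = 1+1 = 2
j=2: acc = 2+2 = 4
j=3: acc = 4+3 = 7
j=4: acc = 7+4 = 11
j=5: acc = 11+5 = 16
j=6: acc = 16+6 = 22
j=7: acc = 22+7 = 29

29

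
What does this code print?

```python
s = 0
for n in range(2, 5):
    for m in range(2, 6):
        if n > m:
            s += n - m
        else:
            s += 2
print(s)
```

n=2,m=2: not 2>2, s = 0+2 = 2
n=2,m=3: not 2>3, s = 2+2 = 4
n=2,m=4: not 2>4, s = 4+2 = 6
n=2,m=5: not 2>5, s = 6+2 = 8
n=3,m=2: 3>2, s = 8+1 = 9
n=3,m=3: not 3>3, s = 9+2 = 11
n=3,m=4: not 3>4, s = 11+2 = 13
n=3,m=5: not 3>5, s = 13+2 = 15
n=4,m=2: 4>2, s = 15+2 = 17
n=4,m=3: 4>3, s = 17+1 = 18
n=4,m=4: not 4>4, s = 18+2 = 20
n=4,m=5: not 4>5, s = 20+2 = 22

22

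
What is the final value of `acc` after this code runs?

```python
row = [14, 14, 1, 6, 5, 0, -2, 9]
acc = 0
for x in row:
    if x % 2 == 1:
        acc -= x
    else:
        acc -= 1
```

-20

x=14: not odd, acc = 0-1 = -1
x=14: not odd, acc = (-1)-1 = -2
x=1: odd, acc = (-2)-1 = -3
x=6: not odd, acc = (-3)-1 = -4
x=5: odd, acc = (-4)-5 = -9
x=0: not odd, acc = (-9)-1 = -10
x=-2: not odd, acc = (-10)-1 = -11
x=9: odd, acc = (-11)-9 = -20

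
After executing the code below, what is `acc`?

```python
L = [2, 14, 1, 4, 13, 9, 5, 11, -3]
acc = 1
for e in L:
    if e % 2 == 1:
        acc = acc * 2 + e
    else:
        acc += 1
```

e=2: not odd, acc = 1+1 = 2
e=14: not odd, acc = 2+1 = 3
e=1: odd, acc = 3*2+1 = 7
e=4: not odd, acc = 7+1 = 8
e=13: odd, acc = 8*2+13 = 29
e=9: odd, acc = 29*2+9 = 67
e=5: odd, acc = 67*2+5 = 139
e=11: odd, acc = 139*2+11 = 289
e=-3: odd, acc = 289*2+(-3) = 575

575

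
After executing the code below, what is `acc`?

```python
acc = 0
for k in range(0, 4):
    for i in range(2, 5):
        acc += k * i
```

54

k=0,i=2: acc = 0+0 = 0
k=0,i=3: acc = 0+0 = 0
k=0,i=4: acc = 0+0 = 0
k=1,i=2: acc = 0+2 = 2
k=1,i=3: acc = 2+3 = 5
k=1,i=4: acc = 5+4 = 9
k=2,i=2: acc = 9+4 = 13
k=2,i=3: acc = 13+6 = 19
k=2,i=4: acc = 19+8 = 27
k=3,i=2: acc = 27+6 = 33
k=3,i=3: acc = 33+9 = 42
k=3,i=4: acc = 42+12 = 54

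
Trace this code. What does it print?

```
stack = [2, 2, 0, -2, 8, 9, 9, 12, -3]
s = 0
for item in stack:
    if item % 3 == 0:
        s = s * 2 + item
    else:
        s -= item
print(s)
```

-95

item=2: not %3==0, s = 0-2 = -2
item=2: not %3==0, s = (-2)-2 = -4
item=0: %3==0, s = (-4)*2+0 = -8
item=-2: not %3==0, s = (-8)-(-2) = -6
item=8: not %3==0, s = (-6)-8 = -14
item=9: %3==0, s = (-14)*2+9 = -19
item=9: %3==0, s = (-19)*2+9 = -29
item=12: %3==0, s = (-29)*2+12 = -46
item=-3: %3==0, s = (-46)*2+(-3) = -95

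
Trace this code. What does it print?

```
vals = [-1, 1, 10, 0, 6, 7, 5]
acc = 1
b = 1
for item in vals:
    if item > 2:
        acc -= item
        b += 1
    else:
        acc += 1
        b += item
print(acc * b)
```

item=-1: not >2, acc = 1+1 = 2; b=0
item=1: not >2, acc = 2+1 = 3; b=1
item=10: >2, acc = 3-10 = -7; b=2
item=0: not >2, acc = (-7)+1 = -6; b=2
item=6: >2, acc = (-6)-6 = -12; b=3
item=7: >2, acc = (-12)-7 = -19; b=4
item=5: >2, acc = (-19)-5 = -24; b=5
acc*b = (-24)*5 = -120

-120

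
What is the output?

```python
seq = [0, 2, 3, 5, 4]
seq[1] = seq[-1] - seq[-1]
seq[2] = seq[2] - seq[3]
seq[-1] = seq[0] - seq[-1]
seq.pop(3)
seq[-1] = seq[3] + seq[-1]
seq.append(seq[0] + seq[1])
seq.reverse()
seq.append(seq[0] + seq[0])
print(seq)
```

seq[1] = seq[-1]-seq[-1] = 4-4 = 0 → [0, 0, 3, 5, 4]
seq[2] = seq[2]-seq[3] = 3-5 = -2 → [0, 0, -2, 5, 4]
seq[-1] = seq[0]-seq[-1] = 0-4 = -4 → [0, 0, -2, 5, -4]
pop(3) removes 5 → [0, 0, -2, -4]
seq[-1] = seq[3]+seq[-1] = (-4)+(-4) = -8 → [0, 0, -2, -8]
append seq[0]+seq[1] = 0+0 = 0 → [0, 0, -2, -8, 0]
reverse → [0, -8, -2, 0, 0]
append seq[0]+seq[0] = 0+0 = 0 → [0, -8, -2, 0, 0, 0]

[0, -8, -2, 0, 0, 0]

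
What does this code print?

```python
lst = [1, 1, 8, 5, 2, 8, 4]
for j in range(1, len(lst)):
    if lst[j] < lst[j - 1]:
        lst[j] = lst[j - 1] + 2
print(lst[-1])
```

16

j=1: 1>=1, unchanged → [1, 1, 8, 5, 2, 8, 4]
j=2: 8>=1, unchanged → [1, 1, 8, 5, 2, 8, 4]
j=3: 5<8, lst[3] = 8+2 = 10 → [1, 1, 8, 10, 2, 8, 4]
j=4: 2<10, lst[4] = 10+2 = 12 → [1, 1, 8, 10, 12, 8, 4]
j=5: 8<12, lst[5] = 12+2 = 14 → [1, 1, 8, 10, 12, 14, 4]
j=6: 4<14, lst[6] = 14+2 = 16 → [1, 1, 8, 10, 12, 14, 16]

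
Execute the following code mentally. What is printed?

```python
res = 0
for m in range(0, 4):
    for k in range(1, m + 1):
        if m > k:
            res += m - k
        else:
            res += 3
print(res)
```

m=1,k=1: not 1>1, res = 0+3 = 3
m=2,k=1: 2>1, res = 3+1 = 4
m=2,k=2: not 2>2, res = 4+3 = 7
m=3,k=1: 3>1, res = 7+2 = 9
m=3,k=2: 3>2, res = 9+1 = 10
m=3,k=3: not 3>3, res = 10+3 = 13

13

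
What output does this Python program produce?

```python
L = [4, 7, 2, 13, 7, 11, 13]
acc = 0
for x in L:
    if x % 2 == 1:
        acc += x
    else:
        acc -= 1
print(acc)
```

x=4: not odd, acc = 0-1 = -1
x=7: odd, acc = (-1)+7 = 6
x=2: not odd, acc = 6-1 = 5
x=13: odd, acc = 5+13 = 18
x=7: odd, acc = 18+7 = 25
x=11: odd, acc = 25+11 = 36
x=13: odd, acc = 36+13 = 49

49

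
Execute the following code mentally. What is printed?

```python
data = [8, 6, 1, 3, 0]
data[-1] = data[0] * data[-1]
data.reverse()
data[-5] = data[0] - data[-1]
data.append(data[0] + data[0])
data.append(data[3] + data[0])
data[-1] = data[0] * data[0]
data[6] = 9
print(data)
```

data[-1] = data[0]*data[-1] = 8*0 = 0 → [8, 6, 1, 3, 0]
reverse → [0, 3, 1, 6, 8]
data[-5] = data[0]-data[-1] = 0-8 = -8 → [-8, 3, 1, 6, 8]
append data[0]+data[0] = (-8)+(-8) = -16 → [-8, 3, 1, 6, 8, -16]
append data[3]+data[0] = 6+(-8) = -2 → [-8, 3, 1, 6, 8, -16, -2]
data[-1] = data[0]*data[0] = (-8)*(-8) = 64 → [-8, 3, 1, 6, 8, -16, 64]
data[6] = 9 → [-8, 3, 1, 6, 8, -16, 9]

[-8, 3, 1, 6, 8, -16, 9]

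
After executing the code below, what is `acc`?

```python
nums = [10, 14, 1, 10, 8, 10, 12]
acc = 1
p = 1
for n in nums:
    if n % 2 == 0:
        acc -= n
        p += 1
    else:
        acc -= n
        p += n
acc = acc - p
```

n=10: even, acc = 1-10 = -9; p=2
n=14: even, acc = (-9)-14 = -23; p=3
n=1: not even, acc = (-23)-1 = -24; p=4
n=10: even, acc = (-24)-10 = -34; p=5
n=8: even, acc = (-34)-8 = -42; p=6
n=10: even, acc = (-42)-10 = -52; p=7
n=12: even, acc = (-52)-12 = -64; p=8
acc-p = (-64)-8 = -72

-72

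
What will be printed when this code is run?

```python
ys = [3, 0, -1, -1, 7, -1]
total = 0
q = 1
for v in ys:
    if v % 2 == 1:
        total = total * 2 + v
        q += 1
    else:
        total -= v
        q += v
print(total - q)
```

v=3: odd, total = 0*2+3 = 3; q=2
v=0: not odd, total = 3-0 = 3; q=2
v=-1: odd, total = 3*2+(-1) = 5; q=3
v=-1: odd, total = 5*2+(-1) = 9; q=4
v=7: odd, total = 9*2+7 = 25; q=5
v=-1: odd, total = 25*2+(-1) = 49; q=6
total-q = 49-6 = 43

43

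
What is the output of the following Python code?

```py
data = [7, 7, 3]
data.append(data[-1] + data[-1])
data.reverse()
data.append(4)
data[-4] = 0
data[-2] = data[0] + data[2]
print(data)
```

append data[-1]+data[-1] = 3+3 = 6 → [7, 7, 3, 6]
reverse → [6, 3, 7, 7]
append 4 → [6, 3, 7, 7, 4]
data[-4] = 0 → [6, 0, 7, 7, 4]
data[-2] = data[0]+data[2] = 6+7 = 13 → [6, 0, 7, 13, 4]

[6, 0, 7, 13, 4]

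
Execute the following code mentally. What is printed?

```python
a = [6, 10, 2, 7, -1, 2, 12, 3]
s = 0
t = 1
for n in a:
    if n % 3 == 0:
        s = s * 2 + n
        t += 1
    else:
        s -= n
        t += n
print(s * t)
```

-696

n=6: %3==0, s = 0*2+6 = 6; t=2
n=10: not %3==0, s = 6-10 = -4; t=12
n=2: not %3==0, s = (-4)-2 = -6; t=14
n=7: not %3==0, s = (-6)-7 = -13; t=21
n=-1: not %3==0, s = (-13)-(-1) = -12; t=20
n=2: not %3==0, s = (-12)-2 = -14; t=22
n=12: %3==0, s = (-14)*2+12 = -16; t=23
n=3: %3==0, s = (-16)*2+3 = -29; t=24
s*t = (-29)*24 = -696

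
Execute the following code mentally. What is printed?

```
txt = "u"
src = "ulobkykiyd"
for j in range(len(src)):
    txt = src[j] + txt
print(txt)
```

dyikykboluu

j=0: prepend 'u' → 'uu'
j=1: prepend 'l' → 'luu'
j=2: prepend 'o' → 'oluu'
j=3: prepend 'b' → 'boluu'
j=4: prepend 'k' → 'kboluu'
j=5: prepend 'y' → 'ykboluu'
j=6: prepend 'k' → 'kykboluu'
j=7: prepend 'i' → 'ikykboluu'
j=8: prepend 'y' → 'yikykboluu'
j=9: prepend 'd' → 'dyikykboluu'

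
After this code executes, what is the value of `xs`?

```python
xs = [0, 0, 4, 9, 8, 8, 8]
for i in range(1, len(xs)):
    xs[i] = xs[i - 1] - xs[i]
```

i=1: xs[1] = 0-0 = 0 → [0, 0, 4, 9, 8, 8, 8]
i=2: xs[2] = 0-4 = -4 → [0, 0, -4, 9, 8, 8, 8]
i=3: xs[3] = (-4)-9 = -13 → [0, 0, -4, -13, 8, 8, 8]
i=4: xs[4] = (-13)-8 = -21 → [0, 0, -4, -13, -21, 8, 8]
i=5: xs[5] = (-21)-8 = -29 → [0, 0, -4, -13, -21, -29, 8]
i=6: xs[6] = (-29)-8 = -37 → [0, 0, -4, -13, -21, -29, -37]

[0, 0, -4, -13, -21, -29, -37]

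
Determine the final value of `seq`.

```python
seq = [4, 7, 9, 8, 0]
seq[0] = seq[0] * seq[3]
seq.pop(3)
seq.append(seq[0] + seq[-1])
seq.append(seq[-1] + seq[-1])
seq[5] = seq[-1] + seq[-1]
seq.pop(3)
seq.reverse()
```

seq[0] = seq[0]*seq[3] = 4*8 = 32 → [32, 7, 9, 8, 0]
pop(3) removes 8 → [32, 7, 9, 0]
append seq[0]+seq[-1] = 32+0 = 32 → [32, 7, 9, 0, 32]
append seq[-1]+seq[-1] = 32+32 = 64 → [32, 7, 9, 0, 32, 64]
seq[5] = seq[-1]+seq[-1] = 64+64 = 128 → [32, 7, 9, 0, 32, 128]
pop(3) removes 0 → [32, 7, 9, 32, 128]
reverse → [128, 32, 9, 7, 32]

[128, 32, 9, 7, 32]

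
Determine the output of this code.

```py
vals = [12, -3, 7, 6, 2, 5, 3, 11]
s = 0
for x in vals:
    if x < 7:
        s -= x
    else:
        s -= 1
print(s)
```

-16

x=12: not <7, s = 0-1 = -1
x=-3: <7, s = (-1)-(-3) = 2
x=7: not <7, s = 2-1 = 1
x=6: <7, s = 1-6 = -5
x=2: <7, s = (-5)-2 = -7
x=5: <7, s = (-7)-5 = -12
x=3: <7, s = (-12)-3 = -15
x=11: not <7, s = (-15)-1 = -16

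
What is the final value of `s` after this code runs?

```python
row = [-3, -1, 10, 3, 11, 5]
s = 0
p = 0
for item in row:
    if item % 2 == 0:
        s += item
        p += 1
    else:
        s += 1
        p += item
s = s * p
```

240

item=-3: not even, s = 0+1 = 1; p=-3
item=-1: not even, s = 1+1 = 2; p=-4
item=10: even, s = 2+10 = 12; p=-3
item=3: not even, s = 12+1 = 13; p=0
item=11: not even, s = 13+1 = 14; p=11
item=5: not even, s = 14+1 = 15; p=16
s*p = 15*16 = 240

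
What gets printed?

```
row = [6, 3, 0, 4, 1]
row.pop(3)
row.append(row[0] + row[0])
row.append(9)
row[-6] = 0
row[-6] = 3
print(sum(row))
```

28

pop(3) removes 4 → [6, 3, 0, 1]
append row[0]+row[0] = 6+6 = 12 → [6, 3, 0, 1, 12]
append 9 → [6, 3, 0, 1, 12, 9]
row[-6] = 0 → [0, 3, 0, 1, 12, 9]
row[-6] = 3 → [3, 3, 0, 1, 12, 9]
sum = 28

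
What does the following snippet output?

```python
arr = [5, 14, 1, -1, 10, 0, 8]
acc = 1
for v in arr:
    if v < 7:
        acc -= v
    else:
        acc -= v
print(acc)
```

v=5: <7, acc = 1-5 = -4
v=14: not <7, acc = (-4)-14 = -18
v=1: <7, acc = (-18)-1 = -19
v=-1: <7, acc = (-19)-(-1) = -18
v=10: not <7, acc = (-18)-10 = -28
v=0: <7, acc = (-28)-0 = -28
v=8: not <7, acc = (-28)-8 = -36

-36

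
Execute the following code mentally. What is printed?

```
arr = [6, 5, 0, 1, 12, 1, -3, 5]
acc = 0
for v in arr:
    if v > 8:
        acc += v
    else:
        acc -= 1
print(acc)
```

5

v=6: not >8, acc = 0-1 = -1
v=5: not >8, acc = (-1)-1 = -2
v=0: not >8, acc = (-2)-1 = -3
v=1: not >8, acc = (-3)-1 = -4
v=12: >8, acc = (-4)+12 = 8
v=1: not >8, acc = 8-1 = 7
v=-3: not >8, acc = 7-1 = 6
v=5: not >8, acc = 6-1 = 5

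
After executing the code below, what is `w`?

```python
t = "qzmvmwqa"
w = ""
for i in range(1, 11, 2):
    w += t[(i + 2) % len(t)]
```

'vwazv'

i=1: add t[3]='v' → 'v'
i=3: add t[5]='w' → 'vw'
i=5: add t[7]='a' → 'vwa'
i=7: add t[1]='z' → 'vwaz'
i=9: add t[3]='v' → 'vwazv'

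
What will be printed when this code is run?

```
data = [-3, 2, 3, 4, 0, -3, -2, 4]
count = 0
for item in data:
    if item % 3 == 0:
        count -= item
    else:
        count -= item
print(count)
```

item=-3: %3==0, count = 0-(-3) = 3
item=2: not %3==0, count = 3-2 = 1
item=3: %3==0, count = 1-3 = -2
item=4: not %3==0, count = (-2)-4 = -6
item=0: %3==0, count = (-6)-0 = -6
item=-3: %3==0, count = (-6)-(-3) = -3
item=-2: not %3==0, count = (-3)-(-2) = -1
item=4: not %3==0, count = (-1)-4 = -5

-5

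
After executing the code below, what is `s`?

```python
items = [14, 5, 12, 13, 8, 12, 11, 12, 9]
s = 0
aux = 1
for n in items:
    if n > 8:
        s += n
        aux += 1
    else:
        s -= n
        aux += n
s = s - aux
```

49

n=14: >8, s = 0+14 = 14; aux=2
n=5: not >8, s = 14-5 = 9; aux=7
n=12: >8, s = 9+12 = 21; aux=8
n=13: >8, s = 21+13 = 34; aux=9
n=8: not >8, s = 34-8 = 26; aux=17
n=12: >8, s = 26+12 = 38; aux=18
n=11: >8, s = 38+11 = 49; aux=19
n=12: >8, s = 49+12 = 61; aux=20
n=9: >8, s = 61+9 = 70; aux=21
s-aux = 70-21 = 49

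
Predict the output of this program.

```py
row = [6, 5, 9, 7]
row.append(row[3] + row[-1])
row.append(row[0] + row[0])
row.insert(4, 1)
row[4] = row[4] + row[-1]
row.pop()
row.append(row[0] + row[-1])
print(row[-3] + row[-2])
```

append row[3]+row[-1] = 7+7 = 14 → [6, 5, 9, 7, 14]
append row[0]+row[0] = 6+6 = 12 → [6, 5, 9, 7, 14, 12]
insert 1 at 4 → [6, 5, 9, 7, 1, 14, 12]
row[4] = row[4]+row[-1] = 1+12 = 13 → [6, 5, 9, 7, 13, 14, 12]
pop() removes 12 → [6, 5, 9, 7, 13, 14]
append row[0]+row[-1] = 6+14 = 20 → [6, 5, 9, 7, 13, 14, 20]
row[-3]+row[-2] = 13+14 = 27

27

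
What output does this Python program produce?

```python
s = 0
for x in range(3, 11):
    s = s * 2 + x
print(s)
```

1012

x=3: s = 0*2+3 = 3
x=4: s = 3*2+4 = 10
x=5: s = 10*2+5 = 25
x=6: s = 25*2+6 = 56
x=7: s = 56*2+7 = 119
x=8: s = 119*2+8 = 246
x=9: s = 246*2+9 = 501
x=10: s = 501*2+10 = 1012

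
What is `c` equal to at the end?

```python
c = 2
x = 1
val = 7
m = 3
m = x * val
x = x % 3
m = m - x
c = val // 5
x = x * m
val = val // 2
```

m = 1*7 = 7
x = 1%3 = 1
m = 7-1 = 6
c = 7//5 = 1
x = 1*6 = 6
val = 7//2 = 3

1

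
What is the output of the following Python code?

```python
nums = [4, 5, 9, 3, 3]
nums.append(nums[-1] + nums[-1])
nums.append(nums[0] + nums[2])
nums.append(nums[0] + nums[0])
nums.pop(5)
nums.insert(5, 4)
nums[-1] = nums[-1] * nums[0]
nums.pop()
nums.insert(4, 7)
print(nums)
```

[4, 5, 9, 3, 7, 3, 4, 13]

append nums[-1]+nums[-1] = 3+3 = 6 → [4, 5, 9, 3, 3, 6]
append nums[0]+nums[2] = 4+9 = 13 → [4, 5, 9, 3, 3, 6, 13]
append nums[0]+nums[0] = 4+4 = 8 → [4, 5, 9, 3, 3, 6, 13, 8]
pop(5) removes 6 → [4, 5, 9, 3, 3, 13, 8]
insert 4 at 5 → [4, 5, 9, 3, 3, 4, 13, 8]
nums[-1] = nums[-1]*nums[0] = 8*4 = 32 → [4, 5, 9, 3, 3, 4, 13, 32]
pop() removes 32 → [4, 5, 9, 3, 3, 4, 13]
insert 7 at 4 → [4, 5, 9, 3, 7, 3, 4, 13]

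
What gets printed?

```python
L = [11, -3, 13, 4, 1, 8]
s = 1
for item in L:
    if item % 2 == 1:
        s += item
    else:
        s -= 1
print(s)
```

21

item=11: odd, s = 1+11 = 12
item=-3: odd, s = 12+(-3) = 9
item=13: odd, s = 9+13 = 22
item=4: not odd, s = 22-1 = 21
item=1: odd, s = 21+1 = 22
item=8: not odd, s = 22-1 = 21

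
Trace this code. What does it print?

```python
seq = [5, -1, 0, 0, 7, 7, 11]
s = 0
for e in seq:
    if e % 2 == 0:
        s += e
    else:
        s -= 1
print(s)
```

-5

e=5: not even, s = 0-1 = -1
e=-1: not even, s = (-1)-1 = -2
e=0: even, s = (-2)+0 = -2
e=0: even, s = (-2)+0 = -2
e=7: not even, s = (-2)-1 = -3
e=7: not even, s = (-3)-1 = -4
e=11: not even, s = (-4)-1 = -5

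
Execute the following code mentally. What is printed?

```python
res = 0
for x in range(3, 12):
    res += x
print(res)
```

x=3: res = 0+3 = 3
x=4: res = 3+4 = 7
x=5: res = 7+5 = 12
x=6: res = 12+6 = 18
x=7: res = 18+7 = 25
x=8: res = 25+8 = 33
x=9: res = 33+9 = 42
x=10: res = 42+10 = 52
x=11: res = 52+11 = 63

63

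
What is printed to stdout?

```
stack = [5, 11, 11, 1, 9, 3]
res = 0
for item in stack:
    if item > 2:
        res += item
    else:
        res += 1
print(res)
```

item=5: >2, res = 0+5 = 5
item=11: >2, res = 5+11 = 16
item=11: >2, res = 16+11 = 27
item=1: not >2, res = 27+1 = 28
item=9: >2, res = 28+9 = 37
item=3: >2, res = 37+3 = 40

40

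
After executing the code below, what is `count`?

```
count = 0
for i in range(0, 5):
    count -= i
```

i=0: count = 0-0 = 0
i=1: count = 0-1 = -1
i=2: count = (-1)-2 = -3
i=3: count = (-3)-3 = -6
i=4: count = (-6)-4 = -10

-10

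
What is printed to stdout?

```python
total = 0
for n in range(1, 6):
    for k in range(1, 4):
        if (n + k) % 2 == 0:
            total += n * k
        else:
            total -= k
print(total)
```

n=1,k=1: even sum, total = 0+1 = 1
n=1,k=2: odd sum, total = 1-2 = -1
n=1,k=3: even sum, total = (-1)+3 = 2
n=2,k=1: odd sum, total = 2-1 = 1
n=2,k=2: even sum, total = 1+4 = 5
n=2,k=3: odd sum, total = 5-3 = 2
n=3,k=1: even sum, total = 2+3 = 5
n=3,k=2: odd sum, total = 5-2 = 3
n=3,k=3: even sum, total = 3+9 = 12
n=4,k=1: odd sum, total = 12-1 = 11
n=4,k=2: even sum, total = 11+8 = 19
n=4,k=3: odd sum, total = 19-3 = 16
n=5,k=1: even sum, total = 16+5 = 21
n=5,k=2: odd sum, total = 21-2 = 19
n=5,k=3: even sum, total = 19+15 = 34

34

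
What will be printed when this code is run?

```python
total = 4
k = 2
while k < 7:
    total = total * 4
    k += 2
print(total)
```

k=2: total = 4*4 = 16
k=4: total = 16*4 = 64
k=6: total = 64*4 = 256

256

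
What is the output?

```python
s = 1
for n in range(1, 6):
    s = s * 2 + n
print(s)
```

n=1: s = 1*2+1 = 3
n=2: s = 3*2+2 = 8
n=3: s = 8*2+3 = 19
n=4: s = 19*2+4 = 42
n=5: s = 42*2+5 = 89

89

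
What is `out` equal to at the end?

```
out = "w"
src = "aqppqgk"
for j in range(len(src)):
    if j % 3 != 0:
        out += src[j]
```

j=0: skip
j=1: add 'q' → 'wq'
j=2: add 'p' → 'wqp'
j=3: skip
j=4: add 'q' → 'wqpq'
j=5: add 'g' → 'wqpqg'
j=6: skip

'wqpqg'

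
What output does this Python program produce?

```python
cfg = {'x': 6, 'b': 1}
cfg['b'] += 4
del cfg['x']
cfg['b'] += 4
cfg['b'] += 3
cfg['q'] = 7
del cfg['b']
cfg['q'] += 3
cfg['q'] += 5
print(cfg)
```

cfg['b'] = 1+4 = 5 → {'x': 6, 'b': 5}
del 'x' → {'b': 5}
cfg['b'] = 5+4 = 9 → {'b': 9}
cfg['b'] = 9+3 = 12 → {'b': 12}
cfg['q'] = 7 → {'b': 12, 'q': 7}
del 'b' → {'q': 7}
cfg['q'] = 7+3 = 10 → {'q': 10}
cfg['q'] = 10+5 = 15 → {'q': 15}

{'q': 15}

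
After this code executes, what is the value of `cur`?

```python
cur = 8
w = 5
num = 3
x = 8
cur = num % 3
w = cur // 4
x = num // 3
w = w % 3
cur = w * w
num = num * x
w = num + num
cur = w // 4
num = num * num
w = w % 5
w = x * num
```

1

cur = 3%3 = 0
w = 0//4 = 0
x = 3//3 = 1
w = 0%3 = 0
cur = 0*0 = 0
num = 3*1 = 3
w = 3+3 = 6
cur = 6//4 = 1
num = 3*3 = 9
w = 6%5 = 1
w = 1*9 = 9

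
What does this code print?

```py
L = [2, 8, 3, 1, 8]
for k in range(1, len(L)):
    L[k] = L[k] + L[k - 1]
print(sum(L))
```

k=1: L[1] = 8+2 = 10 → [2, 10, 3, 1, 8]
k=2: L[2] = 3+10 = 13 → [2, 10, 13, 1, 8]
k=3: L[3] = 1+13 = 14 → [2, 10, 13, 14, 8]
k=4: L[4] = 8+14 = 22 → [2, 10, 13, 14, 22]
sum = 61

61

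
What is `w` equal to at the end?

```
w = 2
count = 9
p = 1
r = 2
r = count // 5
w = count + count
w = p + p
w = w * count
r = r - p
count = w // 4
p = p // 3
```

r = 9//5 = 1
w = 9+9 = 18
w = 1+1 = 2
w = 2*9 = 18
r = 1-1 = 0
count = 18//4 = 4
p = 1//3 = 0

18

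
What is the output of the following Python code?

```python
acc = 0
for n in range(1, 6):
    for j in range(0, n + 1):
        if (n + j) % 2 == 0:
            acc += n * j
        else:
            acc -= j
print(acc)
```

73

n=1,j=0: odd sum, acc = 0-0 = 0
n=1,j=1: even sum, acc = 0+1 = 1
n=2,j=0: even sum, acc = 1+0 = 1
n=2,j=1: odd sum, acc = 1-1 = 0
n=2,j=2: even sum, acc = 0+4 = 4
n=3,j=0: odd sum, acc = 4-0 = 4
n=3,j=1: even sum, acc = 4+3 = 7
n=3,j=2: odd sum, acc = 7-2 = 5
n=3,j=3: even sum, acc = 5+9 = 14
n=4,j=0: even sum, acc = 14+0 = 14
n=4,j=1: odd sum, acc = 14-1 = 13
n=4,j=2: even sum, acc = 13+8 = 21
n=4,j=3: odd sum, acc = 21-3 = 18
n=4,j=4: even sum, acc = 18+16 = 34
n=5,j=0: odd sum, acc = 34-0 = 34
n=5,j=1: even sum, acc = 34+5 = 39
n=5,j=2: odd sum, acc = 39-2 = 37
n=5,j=3: even sum, acc = 37+15 = 52
n=5,j=4: odd sum, acc = 52-4 = 48
n=5,j=5: even sum, acc = 48+25 = 73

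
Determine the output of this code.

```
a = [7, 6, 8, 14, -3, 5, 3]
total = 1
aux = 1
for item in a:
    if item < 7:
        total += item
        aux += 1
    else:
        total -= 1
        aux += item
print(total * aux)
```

306

item=7: not <7, total = 1-1 = 0; aux=8
item=6: <7, total = 0+6 = 6; aux=9
item=8: not <7, total = 6-1 = 5; aux=17
item=14: not <7, total = 5-1 = 4; aux=31
item=-3: <7, total = 4+(-3) = 1; aux=32
item=5: <7, total = 1+5 = 6; aux=33
item=3: <7, total = 6+3 = 9; aux=34
total*aux = 9*34 = 306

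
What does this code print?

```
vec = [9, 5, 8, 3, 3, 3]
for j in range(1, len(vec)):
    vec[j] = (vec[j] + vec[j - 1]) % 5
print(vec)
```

[9, 4, 2, 0, 3, 1]

j=1: vec[1] = (5+9)%5 = 4 → [9, 4, 8, 3, 3, 3]
j=2: vec[2] = (8+4)%5 = 2 → [9, 4, 2, 3, 3, 3]
j=3: vec[3] = (3+2)%5 = 0 → [9, 4, 2, 0, 3, 3]
j=4: vec[4] = (3+0)%5 = 3 → [9, 4, 2, 0, 3, 3]
j=5: vec[5] = (3+3)%5 = 1 → [9, 4, 2, 0, 3, 1]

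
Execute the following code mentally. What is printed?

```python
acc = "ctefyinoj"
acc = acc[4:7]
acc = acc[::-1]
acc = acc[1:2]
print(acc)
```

slice [4:7] → 'yin'
reverse → 'niy'
slice [1:2] → 'i'

i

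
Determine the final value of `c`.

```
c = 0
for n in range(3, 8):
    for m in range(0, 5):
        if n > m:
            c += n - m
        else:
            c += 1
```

n=3,m=0: 3>0, c = 0+3 = 3
n=3,m=1: 3>1, c = 3+2 = 5
n=3,m=2: 3>2, c = 5+1 = 6
n=3,m=3: not 3>3, c = 6+1 = 7
n=3,m=4: not 3>4, c = 7+1 = 8
n=4,m=0: 4>0, c = 8+4 = 12
n=4,m=1: 4>1, c = 12+3 = 15
n=4,m=2: 4>2, c = 15+2 = 17
n=4,m=3: 4>3, c = 17+1 = 18
n=4,m=4: not 4>4, c = 18+1 = 19
n=5,m=0: 5>0, c = 19+5 = 24
n=5,m=1: 5>1, c = 24+4 = 28
n=5,m=2: 5>2, c = 28+3 = 31
n=5,m=3: 5>3, c = 31+2 = 33
n=5,m=4: 5>4, c = 33+1 = 34
n=6,m=0: 6>0, c = 34+6 = 40
n=6,m=1: 6>1, c = 40+5 = 45
n=6,m=2: 6>2, c = 45+4 = 49
n=6,m=3: 6>3, c = 49+3 = 52
n=6,m=4: 6>4, c = 52+2 = 54
n=7,m=0: 7>0, c = 54+7 = 61
n=7,m=1: 7>1, c = 61+6 = 67
n=7,m=2: 7>2, c = 67+5 = 72
n=7,m=3: 7>3, c = 72+4 = 76
n=7,m=4: 7>4, c = 76+3 = 79

79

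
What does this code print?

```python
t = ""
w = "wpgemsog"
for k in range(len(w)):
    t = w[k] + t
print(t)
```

gosmegpw

k=0: prepend 'w' → 'w'
k=1: prepend 'p' → 'pw'
k=2: prepend 'g' → 'gpw'
k=3: prepend 'e' → 'egpw'
k=4: prepend 'm' → 'megpw'
k=5: prepend 's' → 'smegpw'
k=6: prepend 'o' → 'osmegpw'
k=7: prepend 'g' → 'gosmegpw'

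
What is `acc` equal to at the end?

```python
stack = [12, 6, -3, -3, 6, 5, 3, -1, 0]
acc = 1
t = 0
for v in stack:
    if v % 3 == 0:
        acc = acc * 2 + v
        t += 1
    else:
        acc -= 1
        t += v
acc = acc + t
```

v=12: %3==0, acc = 1*2+12 = 14; t=1
v=6: %3==0, acc = 14*2+6 = 34; t=2
v=-3: %3==0, acc = 34*2+(-3) = 65; t=3
v=-3: %3==0, acc = 65*2+(-3) = 127; t=4
v=6: %3==0, acc = 127*2+6 = 260; t=5
v=5: not %3==0, acc = 260-1 = 259; t=10
v=3: %3==0, acc = 259*2+3 = 521; t=11
v=-1: not %3==0, acc = 521-1 = 520; t=10
v=0: %3==0, acc = 520*2+0 = 1040; t=11
acc+t = 1040+11 = 1051

1051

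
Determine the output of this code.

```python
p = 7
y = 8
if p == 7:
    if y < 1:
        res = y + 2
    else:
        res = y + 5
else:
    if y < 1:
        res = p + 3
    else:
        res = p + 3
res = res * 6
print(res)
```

78

p=7, y=8
p == 7 is True; y < 1 is False
→ res = y + 5 = 13
res = 13*6 = 78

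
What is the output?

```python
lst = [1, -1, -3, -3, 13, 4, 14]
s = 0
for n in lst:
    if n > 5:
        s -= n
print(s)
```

-27

n=1: not >5
n=-1: not >5
n=-3: not >5
n=-3: not >5
n=13: >5, s = 0-13 = -13
n=4: not >5
n=14: >5, s = (-13)-14 = -27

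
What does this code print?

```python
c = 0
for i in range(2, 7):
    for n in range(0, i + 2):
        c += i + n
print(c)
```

i=2,n=0: c = 0+2 = 2
i=2,n=1: c = 2+3 = 5
i=2,n=2: c = 5+4 = 9
i=2,n=3: c = 9+5 = 14
i=3,n=0: c = 14+3 = 17
i=3,n=1: c = 17+4 = 21
i=3,n=2: c = 21+5 = 26
i=3,n=3: c = 26+6 = 32
i=3,n=4: c = 32+7 = 39
i=4,n=0: c = 39+4 = 43
i=4,n=1: c = 43+5 = 48
i=4,n=2: c = 48+6 = 54
i=4,n=3: c = 54+7 = 61
i=4,n=4: c = 61+8 = 69
i=4,n=5: c = 69+9 = 78
i=5,n=0: c = 78+5 = 83
i=5,n=1: c = 83+6 = 89
i=5,n=2: c = 89+7 = 96
i=5,n=3: c = 96+8 = 104
i=5,n=4: c = 104+9 = 113
i=5,n=5: c = 113+10 = 123
i=5,n=6: c = 123+11 = 134
i=6,n=0: c = 134+6 = 140
i=6,n=1: c = 140+7 = 147
i=6,n=2: c = 147+8 = 155
i=6,n=3: c = 155+9 = 164
i=6,n=4: c = 164+10 = 174
i=6,n=5: c = 174+11 = 185
i=6,n=6: c = 185+12 = 197
i=6,n=7: c = 197+13 = 210

210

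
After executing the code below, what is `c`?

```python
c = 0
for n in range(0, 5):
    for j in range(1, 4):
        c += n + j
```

60

n=0,j=1: c = 0+1 = 1
n=0,j=2: c = 1+2 = 3
n=0,j=3: c = 3+3 = 6
n=1,j=1: c = 6+2 = 8
n=1,j=2: c = 8+3 = 11
n=1,j=3: c = 11+4 = 15
n=2,j=1: c = 15+3 = 18
n=2,j=2: c = 18+4 = 22
n=2,j=3: c = 22+5 = 27
n=3,j=1: c = 27+4 = 31
n=3,j=2: c = 31+5 = 36
n=3,j=3: c = 36+6 = 42
n=4,j=1: c = 42+5 = 47
n=4,j=2: c = 47+6 = 53
n=4,j=3: c = 53+7 = 60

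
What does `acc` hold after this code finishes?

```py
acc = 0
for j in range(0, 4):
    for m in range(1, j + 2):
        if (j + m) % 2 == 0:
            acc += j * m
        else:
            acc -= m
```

j=0,m=1: odd sum, acc = 0-1 = -1
j=1,m=1: even sum, acc = (-1)+1 = 0
j=1,m=2: odd sum, acc = 0-2 = -2
j=2,m=1: odd sum, acc = (-2)-1 = -3
j=2,m=2: even sum, acc = (-3)+4 = 1
j=2,m=3: odd sum, acc = 1-3 = -2
j=3,m=1: even sum, acc = (-2)+3 = 1
j=3,m=2: odd sum, acc = 1-2 = -1
j=3,m=3: even sum, acc = (-1)+9 = 8
j=3,m=4: odd sum, acc = 8-4 = 4

4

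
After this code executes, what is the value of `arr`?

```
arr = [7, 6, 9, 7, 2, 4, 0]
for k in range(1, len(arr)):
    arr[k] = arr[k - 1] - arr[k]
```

k=1: arr[1] = 7-6 = 1 → [7, 1, 9, 7, 2, 4, 0]
k=2: arr[2] = 1-9 = -8 → [7, 1, -8, 7, 2, 4, 0]
k=3: arr[3] = (-8)-7 = -15 → [7, 1, -8, -15, 2, 4, 0]
k=4: arr[4] = (-15)-2 = -17 → [7, 1, -8, -15, -17, 4, 0]
k=5: arr[5] = (-17)-4 = -21 → [7, 1, -8, -15, -17, -21, 0]
k=6: arr[6] = (-21)-0 = -21 → [7, 1, -8, -15, -17, -21, -21]

[7, 1, -8, -15, -17, -21, -21]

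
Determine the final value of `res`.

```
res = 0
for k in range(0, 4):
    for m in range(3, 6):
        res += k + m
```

66

k=0,m=3: res = 0+3 = 3
k=0,m=4: res = 3+4 = 7
k=0,m=5: res = 7+5 = 12
k=1,m=3: res = 12+4 = 16
k=1,m=4: res = 16+5 = 21
k=1,m=5: res = 21+6 = 27
k=2,m=3: res = 27+5 = 32
k=2,m=4: res = 32+6 = 38
k=2,m=5: res = 38+7 = 45
k=3,m=3: res = 45+6 = 51
k=3,m=4: res = 51+7 = 58
k=3,m=5: res = 58+8 = 66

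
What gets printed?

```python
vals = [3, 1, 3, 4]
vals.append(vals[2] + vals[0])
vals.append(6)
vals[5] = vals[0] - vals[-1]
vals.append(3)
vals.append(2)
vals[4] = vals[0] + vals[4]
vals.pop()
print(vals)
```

[3, 1, 3, 4, 9, -3, 3]

append vals[2]+vals[0] = 3+3 = 6 → [3, 1, 3, 4, 6]
append 6 → [3, 1, 3, 4, 6, 6]
vals[5] = vals[0]-vals[-1] = 3-6 = -3 → [3, 1, 3, 4, 6, -3]
append 3 → [3, 1, 3, 4, 6, -3, 3]
append 2 → [3, 1, 3, 4, 6, -3, 3, 2]
vals[4] = vals[0]+vals[4] = 3+6 = 9 → [3, 1, 3, 4, 9, -3, 3, 2]
pop() removes 2 → [3, 1, 3, 4, 9, -3, 3]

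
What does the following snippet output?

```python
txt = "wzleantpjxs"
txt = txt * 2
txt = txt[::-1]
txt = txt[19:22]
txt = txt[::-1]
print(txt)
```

wzl

repeat ×2 → 'wzleantpjxswzleantpjxs'
reverse → 'sxjptnaelzwsxjptnaelzw'
slice [19:22] → 'lzw'
reverse → 'wzl'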